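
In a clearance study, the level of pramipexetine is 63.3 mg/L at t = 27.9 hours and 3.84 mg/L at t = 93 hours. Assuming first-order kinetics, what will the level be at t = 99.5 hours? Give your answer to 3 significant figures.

Over Δt = 93 − 27.9 = 65.1 hours, the level fell by a factor of 63.3/3.84 ≈ 16.484.
n = log₂(16.484) ≈ 4.043 half-lives, so t½ = 65.1/4.043 ≈ 16.102 hours.
From t = 93 to t = 99.5: 3.84 × (1/2)^((99.5−93)/16.102) ≈ 2.9028 mg/L.

2.90 mg/L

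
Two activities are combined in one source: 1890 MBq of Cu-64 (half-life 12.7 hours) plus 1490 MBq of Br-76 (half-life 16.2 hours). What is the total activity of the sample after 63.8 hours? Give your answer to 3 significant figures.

155 MBq

Cu-64: 1890 × (1/2)^(63.8/12.7) = 1890 × (1/2)^5.0236 ≈ 58.103 MBq.
Br-76: 1490 × (1/2)^(63.8/16.2) = 1490 × (1/2)^3.9383 ≈ 97.196 MBq.
Total = 58.103 + 97.196 ≈ 155.3 MBq.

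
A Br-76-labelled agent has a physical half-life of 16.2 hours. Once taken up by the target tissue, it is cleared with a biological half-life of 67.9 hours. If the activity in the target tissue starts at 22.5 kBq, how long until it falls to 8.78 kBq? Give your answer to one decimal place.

1/t_eff = 1/t_phys + 1/t_biol = 1/16.2 + 1/67.9 = 0.076456 per hour.
t_eff = 16.2 × 67.9 / (16.2 + 67.9) ≈ 13.079 hours.
n = log₂(22.5/8.78) ≈ 1.3576; t = 1.3576 × 13.079 ≈ 17.757 hours.

17.8 hours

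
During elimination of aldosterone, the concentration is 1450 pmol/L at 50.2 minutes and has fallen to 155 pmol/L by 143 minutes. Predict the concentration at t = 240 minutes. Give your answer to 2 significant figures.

15 pmol/L

Over Δt = 143 − 50.2 = 92.8 minutes, the level fell by a factor of 1450/155 ≈ 9.3548.
n = log₂(9.3548) ≈ 3.2257 half-lives, so t½ = 92.8/3.2257 ≈ 28.769 minutes.
From t = 143 to t = 240: 155 × (1/2)^((240−143)/28.769) ≈ 14.974 pmol/L.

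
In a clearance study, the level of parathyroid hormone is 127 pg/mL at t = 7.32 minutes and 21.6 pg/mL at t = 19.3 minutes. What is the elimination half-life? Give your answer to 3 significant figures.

Over Δt = 19.3 − 7.32 = 11.98 minutes, the level fell by a factor of 127/21.6 ≈ 5.8796.
n = log₂(5.8796) ≈ 2.5557 half-lives, so t½ = 11.98/2.5557 ≈ 4.6875 minutes.

4.69 minutes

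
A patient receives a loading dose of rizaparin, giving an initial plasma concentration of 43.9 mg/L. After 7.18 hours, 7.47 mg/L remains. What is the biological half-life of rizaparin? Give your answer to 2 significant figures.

A/A₀ = 7.47/43.9 ≈ 0.17016.
n = log₂(5.8768) ≈ 2.555 half-lives elapsed in 7.18 hours.
t½ = 7.18/2.555 ≈ 2.8101 hours.

2.8 hours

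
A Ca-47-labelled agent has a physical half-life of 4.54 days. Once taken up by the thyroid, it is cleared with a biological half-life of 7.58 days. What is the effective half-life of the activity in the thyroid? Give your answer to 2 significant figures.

2.8 days

1/t_eff = 1/t_phys + 1/t_biol = 1/4.54 + 1/7.58 = 0.35219 per day.
t_eff = 4.54 × 7.58 / (4.54 + 7.58) ≈ 2.8394 days.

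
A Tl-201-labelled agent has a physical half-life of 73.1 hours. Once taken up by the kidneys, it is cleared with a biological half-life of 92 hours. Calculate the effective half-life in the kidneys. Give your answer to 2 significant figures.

41 hours

1/t_eff = 1/t_phys + 1/t_biol = 1/73.1 + 1/92 = 0.024549 per hour.
t_eff = 73.1 × 92 / (73.1 + 92) ≈ 40.734 hours.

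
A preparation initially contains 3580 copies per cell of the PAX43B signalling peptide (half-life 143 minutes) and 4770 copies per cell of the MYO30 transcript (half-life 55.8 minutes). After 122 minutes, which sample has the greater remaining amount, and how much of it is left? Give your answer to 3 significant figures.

PAX43B signalling peptide: 3580 × (1/2)^0.85315 ≈ 1981.8 copies per cell.
MYO30 transcript: 4770 × (1/2)^2.1864 ≈ 1048 copies per cell.
PAX43B signalling peptide has more remaining, at ≈ 1981.8 copies per cell.

PAX43B signalling peptide, 1980 copies per cell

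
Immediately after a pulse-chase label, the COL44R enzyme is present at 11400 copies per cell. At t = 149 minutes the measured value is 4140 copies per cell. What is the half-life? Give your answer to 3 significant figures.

102 minutes

A/A₀ = 4140/11400 ≈ 0.36316.
n = log₂(2.7536) ≈ 1.4613 half-lives elapsed in 149 minutes.
t½ = 149/1.4613 ≈ 101.96 minutes.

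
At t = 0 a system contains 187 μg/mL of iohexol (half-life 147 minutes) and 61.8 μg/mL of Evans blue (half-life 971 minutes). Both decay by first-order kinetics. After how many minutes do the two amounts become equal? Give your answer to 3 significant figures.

Set 187·(1/2)^(t/147) = 61.8·(1/2)^(t/971).
Taking log₂: log₂(187/61.8) = t·(1/147 − 1/971).
log₂(3.0259) = 1.5974; 1/147 − 1/971 = 0.0057729.
t = 1.5974 / 0.0057729 ≈ 276.7 minutes.

277 minutes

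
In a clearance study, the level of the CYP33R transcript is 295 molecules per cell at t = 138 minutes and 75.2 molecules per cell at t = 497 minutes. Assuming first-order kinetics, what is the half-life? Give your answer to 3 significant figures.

Over Δt = 497 − 138 = 359 minutes, the level fell by a factor of 295/75.2 ≈ 3.9229.
n = log₂(3.9229) ≈ 1.9719 half-lives, so t½ = 359/1.9719 ≈ 182.06 minutes.

182 minutes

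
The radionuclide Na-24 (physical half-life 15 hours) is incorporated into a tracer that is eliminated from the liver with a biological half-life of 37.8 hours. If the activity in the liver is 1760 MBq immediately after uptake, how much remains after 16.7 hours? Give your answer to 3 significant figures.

1/t_eff = 1/t_phys + 1/t_biol = 1/15 + 1/37.8 = 0.093122 per hour.
t_eff = 15 × 37.8 / (15 + 37.8) ≈ 10.739 hours.
Remaining = 1760 × (1/2)^(16.7/10.739) = 1760 × (1/2)^1.5551 ≈ 598.92 MBq.

599 MBq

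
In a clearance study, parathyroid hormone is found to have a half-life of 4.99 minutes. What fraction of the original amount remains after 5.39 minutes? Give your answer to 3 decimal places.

0.473

n = 5.39/4.99 ≈ 1.0802 half-lives.
Fraction remaining = (1/2)^1.0802 ≈ 0.47298.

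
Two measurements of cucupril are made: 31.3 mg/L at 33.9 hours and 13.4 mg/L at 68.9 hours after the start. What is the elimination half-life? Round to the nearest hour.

29 hours

Over Δt = 68.9 − 33.9 = 35 hours, the level fell by a factor of 31.3/13.4 ≈ 2.3358.
n = log₂(2.3358) ≈ 1.2239 half-lives, so t½ = 35/1.2239 ≈ 28.596 hours.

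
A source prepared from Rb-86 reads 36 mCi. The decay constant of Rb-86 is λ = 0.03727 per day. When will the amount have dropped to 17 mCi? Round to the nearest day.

20 days

t½ = ln 2 / λ = 0.69315 / 0.03727 ≈ 18.598 days.
Fraction remaining = 17/36 ≈ 0.47222.
n = log₂(36/17) = ln(2.1176)/ln 2 ≈ 1.0825 half-lives.
t = n × t½ = 1.0825 × 18.598 ≈ 20.132 days.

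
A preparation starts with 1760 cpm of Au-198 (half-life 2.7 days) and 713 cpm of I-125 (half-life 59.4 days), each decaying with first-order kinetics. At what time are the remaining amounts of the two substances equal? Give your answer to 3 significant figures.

Set 1760·(1/2)^(t/2.7) = 713·(1/2)^(t/59.4).
Taking log₂: log₂(1760/713) = t·(1/2.7 − 1/59.4).
log₂(2.4684) = 1.3036; 1/2.7 − 1/59.4 = 0.35354.
t = 1.3036 / 0.35354 ≈ 3.6873 days.

3.69 days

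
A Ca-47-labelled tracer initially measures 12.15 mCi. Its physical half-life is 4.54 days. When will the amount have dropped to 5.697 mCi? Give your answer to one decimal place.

5.0 days

Fraction remaining = 5.697/12.15 ≈ 0.46889.
n = log₂(12.15/5.697) = ln(2.1327)/ln 2 ≈ 1.0927 half-lives.
t = n × t½ = 1.0927 × 4.54 ≈ 4.9608 days.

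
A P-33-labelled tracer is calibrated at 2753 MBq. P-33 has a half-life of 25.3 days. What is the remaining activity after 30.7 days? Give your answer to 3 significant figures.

1190 MBq

Number of half-lives: n = 30.7/25.3 ≈ 1.2134.
Remaining = 2753 × (1/2)^1.2134 = 2753 × 0.43124 ≈ 1187.2 MBq.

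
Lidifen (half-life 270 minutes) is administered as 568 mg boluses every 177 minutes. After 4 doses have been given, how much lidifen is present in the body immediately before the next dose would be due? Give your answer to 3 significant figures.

The 4 doses were given 708, 531, 354, 177 minutes ago.
Total = 568·(1/2)^(708/270) + 568·(1/2)^(531/270) + 568·(1/2)^(354/270) + 568·(1/2)^(177/270)
      = 92.253 + 145.32 + 228.91 + 360.58 ≈ 827.07 mg.

827 mg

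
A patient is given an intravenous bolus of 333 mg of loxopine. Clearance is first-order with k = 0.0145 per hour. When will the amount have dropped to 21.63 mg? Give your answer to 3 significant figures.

t½ = ln 2 / k = 0.69315 / 0.0145 ≈ 47.803 hours.
Fraction remaining = 21.63/333 ≈ 0.064955.
n = log₂(333/21.63) = ln(15.395)/ln 2 ≈ 3.9444 half-lives.
t = n × t½ = 3.9444 × 47.803 ≈ 188.56 hours.

189 hours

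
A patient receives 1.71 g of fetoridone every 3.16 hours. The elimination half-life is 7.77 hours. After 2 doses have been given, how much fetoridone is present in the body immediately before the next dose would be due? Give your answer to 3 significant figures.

The 2 doses were given 6.32, 3.16 hours ago.
Total = 1.71·(1/2)^(6.32/7.77) + 1.71·(1/2)^(3.16/7.77)
      = 0.97307 + 1.2899 ≈ 2.263 g.

2.26 g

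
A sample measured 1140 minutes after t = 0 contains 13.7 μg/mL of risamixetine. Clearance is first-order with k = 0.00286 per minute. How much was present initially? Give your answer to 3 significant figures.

t½ = ln 2 / k = 0.69315 / 0.00286 ≈ 242.36 minutes.
Number of half-lives elapsed: n = 1140/242.36 ≈ 4.7038.
A₀ = A × 2^n = 13.7 × 2^4.7038 = 13.7 × 26.06 ≈ 357.02 μg/mL.

357 μg/mL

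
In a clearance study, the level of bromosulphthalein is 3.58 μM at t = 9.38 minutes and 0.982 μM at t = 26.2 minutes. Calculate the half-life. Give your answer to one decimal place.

9.0 minutes

Over Δt = 26.2 − 9.38 = 16.82 minutes, the level fell by a factor of 3.58/0.982 ≈ 3.6456.
n = log₂(3.6456) ≈ 1.8662 half-lives, so t½ = 16.82/1.8662 ≈ 9.0131 minutes.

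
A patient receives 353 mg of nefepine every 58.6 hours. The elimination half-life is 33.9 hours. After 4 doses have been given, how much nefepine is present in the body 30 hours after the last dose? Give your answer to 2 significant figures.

The 4 doses were given 205.8, 147.2, 88.6, 30 hours ago.
Total = 353·(1/2)^(205.8/33.9) + 353·(1/2)^(147.2/33.9) + 353·(1/2)^(88.6/33.9) + 353·(1/2)^(30/33.9)
      = 5.2515 + 17.404 + 57.678 + 191.15 ≈ 271.48 mg.

270 mg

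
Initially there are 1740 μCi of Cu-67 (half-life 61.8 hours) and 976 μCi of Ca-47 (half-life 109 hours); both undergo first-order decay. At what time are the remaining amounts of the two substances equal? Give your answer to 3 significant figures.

119 hours

Set 1740·(1/2)^(t/61.8) = 976·(1/2)^(t/109).
Taking log₂: log₂(1740/976) = t·(1/61.8 − 1/109).
log₂(1.7828) = 0.83413; 1/61.8 − 1/109 = 0.0070069.
t = 0.83413 / 0.0070069 ≈ 119.04 hours.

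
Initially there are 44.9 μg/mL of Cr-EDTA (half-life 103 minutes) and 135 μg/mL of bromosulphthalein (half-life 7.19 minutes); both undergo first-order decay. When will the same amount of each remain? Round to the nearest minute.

12 minutes

Set 44.9·(1/2)^(t/103) = 135·(1/2)^(t/7.19).
Taking log₂: log₂(44.9/135) = t·(1/103 − 1/7.19).
log₂(0.33259) = -1.5882; 1/103 − 1/7.19 = -0.12937.
t = -1.5882 / -0.12937 ≈ 12.276 minutes.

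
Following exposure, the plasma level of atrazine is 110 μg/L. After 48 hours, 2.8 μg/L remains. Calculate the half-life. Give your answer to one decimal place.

9.1 hours

A/A₀ = 2.8/110 ≈ 0.025455.
n = log₂(39.286) ≈ 5.2959 half-lives elapsed in 48 hours.
t½ = 48/5.2959 ≈ 9.0636 hours.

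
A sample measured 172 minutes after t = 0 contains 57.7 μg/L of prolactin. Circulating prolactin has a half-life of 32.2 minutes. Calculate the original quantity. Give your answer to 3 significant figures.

2340 μg/L

Number of half-lives elapsed: n = 172/32.2 ≈ 5.3416.
A₀ = A × 2^n = 57.7 × 2^5.3416 = 57.7 × 40.55 ≈ 2339.7 μg/L.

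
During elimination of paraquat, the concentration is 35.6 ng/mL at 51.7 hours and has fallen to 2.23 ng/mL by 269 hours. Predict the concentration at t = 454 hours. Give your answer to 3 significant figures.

0.211 ng/mL

Over Δt = 269 − 51.7 = 217.3 hours, the level fell by a factor of 35.6/2.23 ≈ 15.964.
n = log₂(15.964) ≈ 3.9968 half-lives, so t½ = 217.3/3.9968 ≈ 54.369 hours.
From t = 269 to t = 454: 2.23 × (1/2)^((454−269)/54.369) ≈ 0.21086 ng/mL.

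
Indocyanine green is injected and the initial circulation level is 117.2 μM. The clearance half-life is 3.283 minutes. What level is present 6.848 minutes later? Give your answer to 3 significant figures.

27.6 μM

Number of half-lives: n = 6.848/3.283 ≈ 2.0859.
Remaining = 117.2 × (1/2)^2.0859 = 117.2 × 0.23555 ≈ 27.606 μM.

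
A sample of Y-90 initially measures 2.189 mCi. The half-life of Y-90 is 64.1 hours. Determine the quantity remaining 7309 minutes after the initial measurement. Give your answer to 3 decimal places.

0.586 mCi

Convert the elapsed time: 7309 minutes = 121.817 hours.
Number of half-lives: n = 121.817/64.1 ≈ 1.9004.
Remaining = 2.189 × (1/2)^1.9004 = 2.189 × 0.26787 ≈ 0.58636 mCi.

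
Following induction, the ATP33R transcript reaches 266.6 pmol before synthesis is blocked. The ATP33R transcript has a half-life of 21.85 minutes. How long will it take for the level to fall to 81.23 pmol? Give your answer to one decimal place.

Fraction remaining = 81.23/266.6 ≈ 0.30469.
n = log₂(266.6/81.23) = ln(3.282)/ln 2 ≈ 1.7146 half-lives.
t = n × t½ = 1.7146 × 21.85 ≈ 37.464 minutes.

37.5 minutes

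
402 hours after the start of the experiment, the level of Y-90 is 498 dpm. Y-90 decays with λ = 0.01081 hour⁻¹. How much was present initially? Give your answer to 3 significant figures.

38400 dpm

t½ = ln 2 / λ = 0.69315 / 0.01081 ≈ 64.121 hours.
Number of half-lives elapsed: n = 402/64.121 ≈ 6.2694.
A₀ = A × 2^n = 498 × 2^6.2694 = 498 × 77.14 ≈ 38416 dpm.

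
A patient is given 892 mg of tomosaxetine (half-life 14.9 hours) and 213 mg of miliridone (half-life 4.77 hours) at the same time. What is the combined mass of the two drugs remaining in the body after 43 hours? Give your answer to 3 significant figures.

121 mg

tomosaxetine: 892 × (1/2)^(43/14.9) = 892 × (1/2)^2.8859 ≈ 120.68 mg.
miliridone: 213 × (1/2)^(43/4.77) = 213 × (1/2)^9.0147 ≈ 0.41181 mg.
Total = 120.68 + 0.41181 ≈ 121.09 mg.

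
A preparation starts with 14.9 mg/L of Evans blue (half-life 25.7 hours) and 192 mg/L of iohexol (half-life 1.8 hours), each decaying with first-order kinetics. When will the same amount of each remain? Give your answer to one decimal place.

Set 14.9·(1/2)^(t/25.7) = 192·(1/2)^(t/1.8).
Taking log₂: log₂(14.9/192) = t·(1/25.7 − 1/1.8).
log₂(0.077604) = -3.6877; 1/25.7 − 1/1.8 = -0.51665.
t = -3.6877 / -0.51665 ≈ 7.1378 hours.

7.1 hours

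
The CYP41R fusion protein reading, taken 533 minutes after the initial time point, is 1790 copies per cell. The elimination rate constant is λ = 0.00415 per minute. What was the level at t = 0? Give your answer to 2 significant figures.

16000 copies per cell

t½ = ln 2 / λ = 0.69315 / 0.00415 ≈ 167.02 minutes.
Number of half-lives elapsed: n = 533/167.02 ≈ 3.1912.
A₀ = A × 2^n = 1790 × 2^3.1912 = 1790 × 9.1335 ≈ 16349 copies per cell.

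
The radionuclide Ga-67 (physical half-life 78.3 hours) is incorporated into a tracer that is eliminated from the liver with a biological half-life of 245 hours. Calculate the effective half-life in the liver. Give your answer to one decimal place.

59.3 hours

1/t_eff = 1/t_phys + 1/t_biol = 1/78.3 + 1/245 = 0.016853 per hour.
t_eff = 78.3 × 245 / (78.3 + 245) ≈ 59.337 hours.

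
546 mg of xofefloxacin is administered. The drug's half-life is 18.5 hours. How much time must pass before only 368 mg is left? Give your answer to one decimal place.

Fraction remaining = 368/546 ≈ 0.67399.
n = log₂(546/368) = ln(1.4837)/ln 2 ≈ 0.5692 half-lives.
t = n × t½ = 0.5692 × 18.5 ≈ 10.53 hours.

10.5 hours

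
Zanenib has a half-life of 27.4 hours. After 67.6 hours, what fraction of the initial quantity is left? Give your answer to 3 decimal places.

0.181

n = 67.6/27.4 ≈ 2.4672 half-lives.
Fraction remaining = (1/2)^2.4672 ≈ 0.18085.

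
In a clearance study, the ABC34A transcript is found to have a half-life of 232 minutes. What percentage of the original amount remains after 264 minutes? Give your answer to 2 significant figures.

n = 264/232 ≈ 1.1379 half-lives.
Fraction remaining = (1/2)^1.1379 ≈ 0.45441, i.e. 45.441%.

45%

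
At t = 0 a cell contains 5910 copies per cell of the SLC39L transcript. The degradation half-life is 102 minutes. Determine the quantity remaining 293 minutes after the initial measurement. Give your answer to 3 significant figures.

807 copies per cell

Number of half-lives: n = 293/102 ≈ 2.8725.
Remaining = 5910 × (1/2)^2.8725 = 5910 × 0.13655 ≈ 806.98 copies per cell.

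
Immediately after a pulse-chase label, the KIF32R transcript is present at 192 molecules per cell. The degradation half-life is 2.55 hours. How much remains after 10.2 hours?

12 molecules per cell

Elapsed time is 4 half-lives (10.2/2.55).
Each half-life halves the amount: 192 × (1/2)^4 = 192/16 = 12 molecules per cell.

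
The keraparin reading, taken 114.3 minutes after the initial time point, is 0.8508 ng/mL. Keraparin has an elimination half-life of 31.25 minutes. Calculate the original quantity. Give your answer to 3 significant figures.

10.7 ng/mL

Number of half-lives elapsed: n = 114.3/31.25 ≈ 3.6576.
A₀ = A × 2^n = 0.8508 × 2^3.6576 = 0.8508 × 12.62 ≈ 10.737 ng/mL.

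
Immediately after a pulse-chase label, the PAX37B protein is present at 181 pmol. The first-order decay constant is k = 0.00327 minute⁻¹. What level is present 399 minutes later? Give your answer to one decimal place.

49.1 pmol

t½ = ln 2 / k = 0.69315 / 0.00327 ≈ 211.97 minutes.
Number of half-lives: n = 399/211.97 ≈ 1.8823.
Remaining = 181 × (1/2)^1.8823 = 181 × 0.27125 ≈ 49.095 pmol.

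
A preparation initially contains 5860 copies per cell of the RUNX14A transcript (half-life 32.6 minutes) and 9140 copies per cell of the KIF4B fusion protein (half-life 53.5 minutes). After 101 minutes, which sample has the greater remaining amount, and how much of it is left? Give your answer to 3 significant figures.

RUNX14A transcript: 5860 × (1/2)^3.0982 ≈ 684.32 copies per cell.
KIF4B fusion protein: 9140 × (1/2)^1.8879 ≈ 2469.7 copies per cell.
KIF4B fusion protein has more remaining, at ≈ 2469.7 copies per cell.

KIF4B fusion protein, 2470 copies per cell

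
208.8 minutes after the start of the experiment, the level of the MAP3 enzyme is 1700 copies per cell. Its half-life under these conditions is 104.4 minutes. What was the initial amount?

Number of half-lives elapsed: n = 208.8/104.4 ≈ 2.
A₀ = A × 2^n = 1700 × 2^2 = 1700 × 4 ≈ 6800 copies per cell.

6800 copies per cell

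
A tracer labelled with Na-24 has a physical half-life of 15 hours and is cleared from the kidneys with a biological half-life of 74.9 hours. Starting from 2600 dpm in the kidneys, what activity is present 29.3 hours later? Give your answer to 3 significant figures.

512 dpm

1/t_eff = 1/t_phys + 1/t_biol = 1/15 + 1/74.9 = 0.080018 per hour.
t_eff = 15 × 74.9 / (15 + 74.9) ≈ 12.497 hours.
Remaining = 2600 × (1/2)^(29.3/12.497) = 2600 × (1/2)^2.3445 ≈ 511.92 dpm.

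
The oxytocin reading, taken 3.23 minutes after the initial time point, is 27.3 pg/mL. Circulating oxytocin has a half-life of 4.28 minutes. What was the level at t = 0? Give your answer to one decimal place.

Number of half-lives elapsed: n = 3.23/4.28 ≈ 0.75467.
A₀ = A × 2^n = 27.3 × 2^0.75467 = 27.3 × 1.6872 ≈ 46.062 pg/mL.

46.1 pg/mL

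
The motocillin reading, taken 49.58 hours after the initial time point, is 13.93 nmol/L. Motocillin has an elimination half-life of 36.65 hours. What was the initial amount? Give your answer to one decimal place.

Number of half-lives elapsed: n = 49.58/36.65 ≈ 1.3528.
A₀ = A × 2^n = 13.93 × 2^1.3528 = 13.93 × 2.5541 ≈ 35.578 nmol/L.

35.6 nmol/L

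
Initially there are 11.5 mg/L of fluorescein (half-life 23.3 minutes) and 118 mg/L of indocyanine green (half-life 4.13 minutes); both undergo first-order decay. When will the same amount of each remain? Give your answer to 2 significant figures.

17 minutes

Set 11.5·(1/2)^(t/23.3) = 118·(1/2)^(t/4.13).
Taking log₂: log₂(11.5/118) = t·(1/23.3 − 1/4.13).
log₂(0.097458) = -3.3591; 1/23.3 − 1/4.13 = -0.19921.
t = -3.3591 / -0.19921 ≈ 16.862 minutes.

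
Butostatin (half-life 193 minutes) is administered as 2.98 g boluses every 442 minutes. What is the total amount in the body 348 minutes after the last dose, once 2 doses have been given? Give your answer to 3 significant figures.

1.03 g

The 2 doses were given 790, 348 minutes ago.
Total = 2.98·(1/2)^(790/193) + 2.98·(1/2)^(348/193)
      = 0.17459 + 0.85394 ≈ 1.0285 g.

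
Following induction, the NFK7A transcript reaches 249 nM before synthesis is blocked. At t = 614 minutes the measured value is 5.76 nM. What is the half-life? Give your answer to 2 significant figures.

110 minutes

A/A₀ = 5.76/249 ≈ 0.023133.
n = log₂(43.229) ≈ 5.4339 half-lives elapsed in 614 minutes.
t½ = 614/5.4339 ≈ 112.99 minutes.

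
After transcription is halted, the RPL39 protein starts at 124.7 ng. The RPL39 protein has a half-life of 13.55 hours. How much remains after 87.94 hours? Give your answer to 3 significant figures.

Number of half-lives: n = 87.94/13.55 ≈ 6.49.
Remaining = 124.7 × (1/2)^6.49 = 124.7 × 0.011125 ≈ 1.3873 ng.

1.39 ng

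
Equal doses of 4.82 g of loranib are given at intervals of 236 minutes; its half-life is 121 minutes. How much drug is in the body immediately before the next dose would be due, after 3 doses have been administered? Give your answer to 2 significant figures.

1.7 g

The 3 doses were given 708, 472, 236 minutes ago.
Total = 4.82·(1/2)^(708/121) + 4.82·(1/2)^(472/121) + 4.82·(1/2)^(236/121)
      = 0.083493 + 0.32269 + 1.2471 ≈ 1.6533 g.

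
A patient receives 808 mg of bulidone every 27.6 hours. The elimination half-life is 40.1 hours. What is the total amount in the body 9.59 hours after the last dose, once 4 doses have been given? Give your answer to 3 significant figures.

The 4 doses were given 92.39, 64.79, 37.19, 9.59 hours ago.
Total = 808·(1/2)^(92.39/40.1) + 808·(1/2)^(64.79/40.1) + 808·(1/2)^(37.19/40.1) + 808·(1/2)^(9.59/40.1)
      = 163.62 + 263.65 + 424.84 + 684.57 ≈ 1536.7 mg.

1540 mg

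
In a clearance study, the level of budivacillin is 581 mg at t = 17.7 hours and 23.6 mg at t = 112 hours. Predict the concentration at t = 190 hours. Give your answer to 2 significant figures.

Over Δt = 112 − 17.7 = 94.3 hours, the level fell by a factor of 581/23.6 ≈ 24.619.
n = log₂(24.619) ≈ 4.6217 half-lives, so t½ = 94.3/4.6217 ≈ 20.404 hours.
From t = 112 to t = 190: 23.6 × (1/2)^((190−112)/20.404) ≈ 1.6678 mg.

1.7 mg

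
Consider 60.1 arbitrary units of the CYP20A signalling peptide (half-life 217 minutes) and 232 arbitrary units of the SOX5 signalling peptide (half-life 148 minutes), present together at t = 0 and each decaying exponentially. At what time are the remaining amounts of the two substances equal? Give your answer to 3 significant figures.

907 minutes

Set 60.1·(1/2)^(t/217) = 232·(1/2)^(t/148).
Taking log₂: log₂(60.1/232) = t·(1/217 − 1/148).
log₂(0.25905) = -1.9487; 1/217 − 1/148 = -0.0021485.
t = -1.9487 / -0.0021485 ≈ 907.02 minutes.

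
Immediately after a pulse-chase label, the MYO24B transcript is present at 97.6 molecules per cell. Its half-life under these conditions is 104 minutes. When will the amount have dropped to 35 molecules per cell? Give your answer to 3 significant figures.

154 minutes

Fraction remaining = 35/97.6 ≈ 0.35861.
n = log₂(97.6/35) = ln(2.7886)/ln 2 ≈ 1.4795 half-lives.
t = n × t½ = 1.4795 × 104 ≈ 153.87 minutes.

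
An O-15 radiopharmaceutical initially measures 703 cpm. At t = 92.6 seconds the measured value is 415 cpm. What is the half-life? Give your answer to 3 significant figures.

A/A₀ = 415/703 ≈ 0.59033.
n = log₂(1.694) ≈ 0.76041 half-lives elapsed in 92.6 seconds.
t½ = 92.6/0.76041 ≈ 121.78 seconds.

122 seconds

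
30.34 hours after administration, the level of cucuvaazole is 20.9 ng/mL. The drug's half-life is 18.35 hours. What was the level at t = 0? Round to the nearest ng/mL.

Number of half-lives elapsed: n = 30.34/18.35 ≈ 1.6534.
A₀ = A × 2^n = 20.9 × 2^1.6534 = 20.9 × 3.1458 ≈ 65.746 ng/mL.

66 ng/mL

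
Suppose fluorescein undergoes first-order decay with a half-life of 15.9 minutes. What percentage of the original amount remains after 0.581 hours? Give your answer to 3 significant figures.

0.581 hours = 34.86 minutes.
n = 34.86/15.9 ≈ 2.1925 half-lives.
Fraction remaining = (1/2)^2.1925 ≈ 0.21878, i.e. 21.878%.

21.9%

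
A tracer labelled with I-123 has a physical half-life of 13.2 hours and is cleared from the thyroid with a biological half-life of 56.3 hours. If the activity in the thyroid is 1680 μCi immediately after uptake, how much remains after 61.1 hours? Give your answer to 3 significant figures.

32.0 μCi

1/t_eff = 1/t_phys + 1/t_biol = 1/13.2 + 1/56.3 = 0.09352 per hour.
t_eff = 13.2 × 56.3 / (13.2 + 56.3) ≈ 10.693 hours.
Remaining = 1680 × (1/2)^(61.1/10.693) = 1680 × (1/2)^5.714 ≈ 32.004 μCi.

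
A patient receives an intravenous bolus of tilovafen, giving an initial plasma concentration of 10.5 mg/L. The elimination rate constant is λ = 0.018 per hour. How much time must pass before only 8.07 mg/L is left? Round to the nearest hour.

t½ = ln 2 / λ = 0.69315 / 0.018 ≈ 38.508 hours.
Fraction remaining = 8.07/10.5 ≈ 0.76857.
n = log₂(10.5/8.07) = ln(1.3011)/ln 2 ≈ 0.37975 half-lives.
t = n × t½ = 0.37975 × 38.508 ≈ 14.623 hours.

15 hours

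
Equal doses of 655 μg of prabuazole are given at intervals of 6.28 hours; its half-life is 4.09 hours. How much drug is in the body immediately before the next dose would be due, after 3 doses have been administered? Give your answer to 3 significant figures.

The 3 doses were given 18.84, 12.56, 6.28 hours ago.
Total = 655·(1/2)^(18.84/4.09) + 655·(1/2)^(12.56/4.09) + 655·(1/2)^(6.28/4.09)
      = 26.89 + 77.948 + 225.96 ≈ 330.79 μg.

331 μg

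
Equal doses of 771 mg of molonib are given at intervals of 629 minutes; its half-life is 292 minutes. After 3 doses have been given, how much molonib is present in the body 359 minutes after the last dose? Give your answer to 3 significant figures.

419 mg

The 3 doses were given 1617, 988, 359 minutes ago.
Total = 771·(1/2)^(1617/292) + 771·(1/2)^(988/292) + 771·(1/2)^(359/292)
      = 16.598 + 73.876 + 328.82 ≈ 419.29 mg.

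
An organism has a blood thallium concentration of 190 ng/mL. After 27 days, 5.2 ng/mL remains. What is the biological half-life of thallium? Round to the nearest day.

5 days

A/A₀ = 5.2/190 ≈ 0.027368.
n = log₂(36.538) ≈ 5.1913 half-lives elapsed in 27 days.
t½ = 27/5.1913 ≈ 5.201 days.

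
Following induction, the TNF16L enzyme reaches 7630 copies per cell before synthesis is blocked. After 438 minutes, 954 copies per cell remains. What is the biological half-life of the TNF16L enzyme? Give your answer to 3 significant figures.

146 minutes

A/A₀ = 954/7630 ≈ 0.12503.
n = log₂(7.9979) ≈ 2.9996 half-lives elapsed in 438 minutes.
t½ = 438/2.9996 ≈ 146.02 minutes.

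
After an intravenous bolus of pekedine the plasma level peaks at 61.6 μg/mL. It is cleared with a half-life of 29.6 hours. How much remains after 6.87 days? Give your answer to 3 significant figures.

1.30 μg/mL

Convert the elapsed time: 6.87 days = 164.88 hours.
Number of half-lives: n = 164.88/29.6 ≈ 5.5703.
Remaining = 61.6 × (1/2)^5.5703 = 61.6 × 0.021047 ≈ 1.2965 μg/mL.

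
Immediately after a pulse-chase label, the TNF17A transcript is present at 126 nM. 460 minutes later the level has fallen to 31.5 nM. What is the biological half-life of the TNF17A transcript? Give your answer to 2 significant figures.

230 minutes

A/A₀ = 31.5/126 ≈ 0.25.
n = log₂(4) ≈ 2 half-lives elapsed in 460 minutes.
t½ = 460/2 ≈ 230 minutes.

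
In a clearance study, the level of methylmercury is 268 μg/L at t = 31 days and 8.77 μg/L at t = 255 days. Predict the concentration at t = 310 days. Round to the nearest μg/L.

Over Δt = 255 − 31 = 224 days, the level fell by a factor of 268/8.77 ≈ 30.559.
n = log₂(30.559) ≈ 4.9335 half-lives, so t½ = 224/4.9335 ≈ 45.404 days.
From t = 255 to t = 310: 8.77 × (1/2)^((310−255)/45.404) ≈ 3.7874 μg/L.

4 μg/L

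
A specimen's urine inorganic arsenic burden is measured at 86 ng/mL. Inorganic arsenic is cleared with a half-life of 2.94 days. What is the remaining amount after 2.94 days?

43 ng/mL

Elapsed time is 1 half-life (2.94/2.94).
Each half-life halves the amount: 86 × (1/2)^1 = 86/2 = 43 ng/mL.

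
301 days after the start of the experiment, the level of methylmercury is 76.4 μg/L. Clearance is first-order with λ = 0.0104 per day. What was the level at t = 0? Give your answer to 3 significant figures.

1750 μg/L

t½ = ln 2 / λ = 0.69315 / 0.0104 ≈ 66.649 days.
Number of half-lives elapsed: n = 301/66.649 ≈ 4.5162.
A₀ = A × 2^n = 76.4 × 2^4.5162 = 76.4 × 22.883 ≈ 1748.3 μg/L.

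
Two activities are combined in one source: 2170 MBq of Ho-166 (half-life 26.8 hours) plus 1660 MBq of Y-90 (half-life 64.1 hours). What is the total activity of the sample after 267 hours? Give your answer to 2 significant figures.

95 MBq

Ho-166: 2170 × (1/2)^(267/26.8) = 2170 × (1/2)^9.9627 ≈ 2.1747 MBq.
Y-90: 1660 × (1/2)^(267/64.1) = 1660 × (1/2)^4.1654 ≈ 92.514 MBq.
Total = 2.1747 + 92.514 ≈ 94.689 MBq.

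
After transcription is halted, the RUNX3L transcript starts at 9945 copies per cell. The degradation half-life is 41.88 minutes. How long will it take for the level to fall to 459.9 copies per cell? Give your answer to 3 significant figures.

186 minutes

Fraction remaining = 459.9/9945 ≈ 0.046244.
n = log₂(9945/459.9) = ln(21.624)/ln 2 ≈ 4.4346 half-lives.
t = n × t½ = 4.4346 × 41.88 ≈ 185.72 minutes.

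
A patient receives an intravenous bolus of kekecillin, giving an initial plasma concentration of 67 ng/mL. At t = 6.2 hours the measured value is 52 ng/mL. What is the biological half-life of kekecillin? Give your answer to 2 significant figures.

A/A₀ = 52/67 ≈ 0.77612.
n = log₂(1.2885) ≈ 0.36565 half-lives elapsed in 6.2 hours.
t½ = 6.2/0.36565 ≈ 16.956 hours.

17 hours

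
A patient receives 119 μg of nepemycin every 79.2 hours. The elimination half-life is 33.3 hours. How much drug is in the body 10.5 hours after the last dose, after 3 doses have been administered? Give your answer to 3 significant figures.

The 3 doses were given 168.9, 89.7, 10.5 hours ago.
Total = 119·(1/2)^(168.9/33.3) + 119·(1/2)^(89.7/33.3) + 119·(1/2)^(10.5/33.3)
      = 3.5375 + 18.393 + 95.637 ≈ 117.57 μg.

118 μg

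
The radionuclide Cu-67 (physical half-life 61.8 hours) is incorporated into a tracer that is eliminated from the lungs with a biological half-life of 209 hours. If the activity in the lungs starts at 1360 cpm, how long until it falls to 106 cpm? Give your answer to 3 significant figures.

1/t_eff = 1/t_phys + 1/t_biol = 1/61.8 + 1/209 = 0.020966 per hour.
t_eff = 61.8 × 209 / (61.8 + 209) ≈ 47.696 hours.
n = log₂(1360/106) ≈ 3.6815; t = 3.6815 × 47.696 ≈ 175.59 hours.

176 hours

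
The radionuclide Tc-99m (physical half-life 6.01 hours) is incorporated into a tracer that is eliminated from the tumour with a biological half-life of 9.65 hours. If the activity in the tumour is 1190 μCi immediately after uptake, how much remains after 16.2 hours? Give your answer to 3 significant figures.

1/t_eff = 1/t_phys + 1/t_biol = 1/6.01 + 1/9.65 = 0.27002 per hour.
t_eff = 6.01 × 9.65 / (6.01 + 9.65) ≈ 3.7035 hours.
Remaining = 1190 × (1/2)^(16.2/3.7035) = 1190 × (1/2)^4.3743 ≈ 57.38 μCi.

57.4 μCi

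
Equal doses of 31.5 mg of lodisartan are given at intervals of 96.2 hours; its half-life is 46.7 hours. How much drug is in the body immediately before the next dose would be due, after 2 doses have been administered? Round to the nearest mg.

9 mg

The 2 doses were given 192.4, 96.2 hours ago.
Total = 31.5·(1/2)^(192.4/46.7) + 31.5·(1/2)^(96.2/46.7)
      = 1.8117 + 7.5544 ≈ 9.3662 mg.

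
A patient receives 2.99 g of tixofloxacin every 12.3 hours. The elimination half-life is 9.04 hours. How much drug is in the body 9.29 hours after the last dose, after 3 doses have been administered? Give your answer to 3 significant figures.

The 3 doses were given 33.89, 21.59, 9.29 hours ago.
Total = 2.99·(1/2)^(33.89/9.04) + 2.99·(1/2)^(21.59/9.04) + 2.99·(1/2)^(9.29/9.04)
      = 0.2224 + 0.57112 + 1.4666 ≈ 2.2601 g.

2.26 g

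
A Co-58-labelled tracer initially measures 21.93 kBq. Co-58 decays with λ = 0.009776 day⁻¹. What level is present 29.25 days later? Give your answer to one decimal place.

16.5 kBq

t½ = ln 2 / λ = 0.69315 / 0.009776 ≈ 70.903 days.
Number of half-lives: n = 29.25/70.903 ≈ 0.41254.
Remaining = 21.93 × (1/2)^0.41254 = 21.93 × 0.7513 ≈ 16.476 kBq.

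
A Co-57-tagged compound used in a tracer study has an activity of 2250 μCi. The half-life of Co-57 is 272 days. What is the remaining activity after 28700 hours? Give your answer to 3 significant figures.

107 μCi

Convert the elapsed time: 28700 hours = 1195.83 days.
Number of half-lives: n = 1195.83/272 ≈ 4.3964.
Remaining = 2250 × (1/2)^4.3964 = 2250 × 0.047483 ≈ 106.84 μCi.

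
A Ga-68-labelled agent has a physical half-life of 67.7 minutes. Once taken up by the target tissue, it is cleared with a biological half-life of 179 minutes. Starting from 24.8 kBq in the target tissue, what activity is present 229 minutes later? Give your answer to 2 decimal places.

1/t_eff = 1/t_phys + 1/t_biol = 1/67.7 + 1/179 = 0.020358 per minute.
t_eff = 67.7 × 179 / (67.7 + 179) ≈ 49.122 minutes.
Remaining = 24.8 × (1/2)^(229/49.122) = 24.8 × (1/2)^4.6619 ≈ 0.97967 kBq.

0.98 kBq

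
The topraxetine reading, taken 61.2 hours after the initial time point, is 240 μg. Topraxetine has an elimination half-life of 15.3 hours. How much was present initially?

3840 μg

Number of half-lives elapsed: n = 61.2/15.3 ≈ 4.
A₀ = A × 2^n = 240 × 2^4 = 240 × 16 ≈ 3840 μg.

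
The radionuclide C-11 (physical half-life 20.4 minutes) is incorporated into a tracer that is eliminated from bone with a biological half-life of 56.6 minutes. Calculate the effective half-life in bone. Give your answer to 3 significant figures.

15.0 minutes

1/t_eff = 1/t_phys + 1/t_biol = 1/20.4 + 1/56.6 = 0.066687 per minute.
t_eff = 20.4 × 56.6 / (20.4 + 56.6) ≈ 14.995 minutes.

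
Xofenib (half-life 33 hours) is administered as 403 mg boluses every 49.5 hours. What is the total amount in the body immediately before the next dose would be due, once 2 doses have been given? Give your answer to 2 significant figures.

The 2 doses were given 99, 49.5 hours ago.
Total = 403·(1/2)^(99/33) + 403·(1/2)^(49.5/33)
      = 50.375 + 142.48 ≈ 192.86 mg.

190 mg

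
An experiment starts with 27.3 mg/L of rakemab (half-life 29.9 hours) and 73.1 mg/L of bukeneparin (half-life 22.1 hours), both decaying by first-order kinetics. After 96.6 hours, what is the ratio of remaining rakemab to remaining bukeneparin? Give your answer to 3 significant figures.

rakemab: 27.3 × (1/2)^(96.6/29.9) = 27.3 × (1/2)^3.2308 ≈ 2.9081 mg/L.
bukeneparin: 73.1 × (1/2)^(96.6/22.1) = 73.1 × (1/2)^4.371 ≈ 3.5327 mg/L.
Ratio ≈ 2.9081 / 3.5327 ≈ 0.82319.

0.823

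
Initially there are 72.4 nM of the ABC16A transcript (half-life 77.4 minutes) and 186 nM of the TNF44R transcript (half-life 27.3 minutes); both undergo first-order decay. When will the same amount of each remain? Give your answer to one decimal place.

Set 72.4·(1/2)^(t/77.4) = 186·(1/2)^(t/27.3).
Taking log₂: log₂(72.4/186) = t·(1/77.4 − 1/27.3).
log₂(0.38925) = -1.3612; 1/77.4 − 1/27.3 = -0.02371.
t = -1.3612 / -0.02371 ≈ 57.412 minutes.

57.4 minutes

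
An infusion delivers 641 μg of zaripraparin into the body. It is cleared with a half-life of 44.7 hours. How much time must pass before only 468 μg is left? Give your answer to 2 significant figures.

Fraction remaining = 468/641 ≈ 0.73011.
n = log₂(641/468) = ln(1.3697)/ln 2 ≈ 0.45382 half-lives.
t = n × t½ = 0.45382 × 44.7 ≈ 20.286 hours.

20 hours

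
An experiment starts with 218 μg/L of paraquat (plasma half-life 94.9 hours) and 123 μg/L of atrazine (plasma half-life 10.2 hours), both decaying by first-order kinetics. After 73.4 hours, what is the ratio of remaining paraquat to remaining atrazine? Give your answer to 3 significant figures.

paraquat: 218 × (1/2)^(73.4/94.9) = 218 × (1/2)^0.77345 ≈ 127.53 μg/L.
atrazine: 123 × (1/2)^(73.4/10.2) = 123 × (1/2)^7.1961 ≈ 0.83882 μg/L.
Ratio ≈ 127.53 / 0.83882 ≈ 152.04.

152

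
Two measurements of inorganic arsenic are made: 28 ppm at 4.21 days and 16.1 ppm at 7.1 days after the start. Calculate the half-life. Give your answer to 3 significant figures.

3.62 days

Over Δt = 7.1 − 4.21 = 2.89 days, the level fell by a factor of 28/16.1 ≈ 1.7391.
n = log₂(1.7391) ≈ 0.79837 half-lives, so t½ = 2.89/0.79837 ≈ 3.6199 days.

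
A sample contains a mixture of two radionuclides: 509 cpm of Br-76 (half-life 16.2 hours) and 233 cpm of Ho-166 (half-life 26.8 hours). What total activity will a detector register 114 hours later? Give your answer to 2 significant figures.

Br-76: 509 × (1/2)^(114/16.2) = 509 × (1/2)^7.037 ≈ 3.8758 cpm.
Ho-166: 233 × (1/2)^(114/26.8) = 233 × (1/2)^4.2537 ≈ 12.214 cpm.
Total = 3.8758 + 12.214 ≈ 16.09 cpm.

16 cpm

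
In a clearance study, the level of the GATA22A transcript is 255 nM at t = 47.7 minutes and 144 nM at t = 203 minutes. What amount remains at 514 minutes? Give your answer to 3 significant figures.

45.9 nM

Over Δt = 203 − 47.7 = 155.3 minutes, the level fell by a factor of 255/144 ≈ 1.7708.
n = log₂(1.7708) ≈ 0.82443 half-lives, so t½ = 155.3/0.82443 ≈ 188.37 minutes.
From t = 203 to t = 514: 144 × (1/2)^((514−203)/188.37) ≈ 45.853 nM.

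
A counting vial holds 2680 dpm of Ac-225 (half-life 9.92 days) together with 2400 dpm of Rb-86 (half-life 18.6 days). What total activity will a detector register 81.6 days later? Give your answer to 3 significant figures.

Ac-225: 2680 × (1/2)^(81.6/9.92) = 2680 × (1/2)^8.2258 ≈ 8.952 dpm.
Rb-86: 2400 × (1/2)^(81.6/18.6) = 2400 × (1/2)^4.3871 ≈ 114.7 dpm.
Total = 8.952 + 114.7 ≈ 123.65 dpm.

124 dpm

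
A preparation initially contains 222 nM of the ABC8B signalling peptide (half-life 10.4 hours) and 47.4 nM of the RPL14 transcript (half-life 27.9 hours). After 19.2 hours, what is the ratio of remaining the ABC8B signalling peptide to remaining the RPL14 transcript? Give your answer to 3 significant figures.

2.10

ABC8B signalling peptide: 222 × (1/2)^(19.2/10.4) = 222 × (1/2)^1.8462 ≈ 61.745 nM.
RPL14 transcript: 47.4 × (1/2)^(19.2/27.9) = 47.4 × (1/2)^0.68817 ≈ 29.418 nM.
Ratio ≈ 61.745 / 29.418 ≈ 2.0989.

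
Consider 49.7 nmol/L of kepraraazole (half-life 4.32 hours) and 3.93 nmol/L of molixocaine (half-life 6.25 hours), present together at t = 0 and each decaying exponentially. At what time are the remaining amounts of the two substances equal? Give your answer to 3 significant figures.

Set 49.7·(1/2)^(t/4.32) = 3.93·(1/2)^(t/6.25).
Taking log₂: log₂(49.7/3.93) = t·(1/4.32 − 1/6.25).
log₂(12.646) = 3.6606; 1/4.32 − 1/6.25 = 0.071481.
t = 3.6606 / 0.071481 ≈ 51.211 hours.

51.2 hours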